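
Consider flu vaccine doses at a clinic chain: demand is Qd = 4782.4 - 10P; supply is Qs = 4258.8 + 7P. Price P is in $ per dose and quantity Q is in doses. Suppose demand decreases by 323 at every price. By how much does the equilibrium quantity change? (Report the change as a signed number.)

ΔQ = -133

Set Qd = Qs: 4782.4 - 10P = 4258.8 + 7P, so 523.6 = 17P and P* = 30.8.
Plugging P* into demand: Q* = 4782.4 - 10(30.8) = 4474.4.
After the shift, demand is Qd = 4459.4 - 10P.
Re-solving, 17P = 200.6 gives P = 11.8 and Q = 4341.4.
ΔQ = 4341.4 - 4474.4 = -133.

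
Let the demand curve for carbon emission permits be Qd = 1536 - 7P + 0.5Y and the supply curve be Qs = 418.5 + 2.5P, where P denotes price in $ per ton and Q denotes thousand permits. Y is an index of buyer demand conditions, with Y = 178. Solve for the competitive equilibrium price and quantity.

P* = 127, Q* = 736

With Y = 178, demand is Qd = 1625 - 7P.
Set Qd = Qs: 1625 - 7P = 418.5 + 2.5P, so 1206.5 = 9.5P and P* = 127.
Plugging P* into demand: Q* = 1625 - 7(127) = 736.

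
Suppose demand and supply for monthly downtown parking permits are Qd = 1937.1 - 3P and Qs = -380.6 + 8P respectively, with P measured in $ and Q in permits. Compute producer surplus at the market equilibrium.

Equating demand and supply, 1937.1 - 3P = -380.6 + 8P gives 11P = 2317.7, so P* = 210.7.
Substitute back: Q* = 1937.1 - 3(210.7) = 1305.
Supply choke price (Qs = 0): P = 47.575. Producer surplus = ½ × (210.7 - 47.575) × 1305 = 106439.0625.

Producer surplus = 106439.0625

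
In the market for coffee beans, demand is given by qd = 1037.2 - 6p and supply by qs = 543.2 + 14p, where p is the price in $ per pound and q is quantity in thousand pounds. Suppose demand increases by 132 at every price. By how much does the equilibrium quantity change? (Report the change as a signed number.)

Δq = 92.4

Equating demand and supply, 1037.2 - 6p = 543.2 + 14p gives 20p = 494, so p* = 24.7.
Substitute back: q* = 1037.2 - 6(24.7) = 889.
After the shift, demand is qd = 1169.2 - 6p.
Re-solving, 20p = 626 gives p = 31.3 and q = 981.4.
Δq = 981.4 - 889 = 92.4.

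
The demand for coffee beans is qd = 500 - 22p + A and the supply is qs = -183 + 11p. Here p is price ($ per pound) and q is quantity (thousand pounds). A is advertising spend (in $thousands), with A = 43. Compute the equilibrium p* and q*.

With A = 43, demand is qd = 543 - 22p.
Set qd = qs: 543 - 22p = -183 + 11p, so 726 = 33p and p* = 22.
Substitute back: q* = 543 - 22(22) = 59.

p* = 22, q* = 59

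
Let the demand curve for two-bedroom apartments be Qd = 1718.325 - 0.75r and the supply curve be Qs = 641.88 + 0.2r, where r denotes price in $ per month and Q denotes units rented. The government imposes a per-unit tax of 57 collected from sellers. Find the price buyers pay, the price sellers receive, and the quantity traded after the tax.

r_b = 1145.1, r_s = 1088.1, Q = 859.5

With a tax of 57 on sellers, they supply based on the net price r_s = r_b - 57, so Qs = 630.48 + 0.2r_b.
Market clearing requires 1718.325 - 0.75r_b = 630.48 + 0.2r_b; hence 1087.845 = 0.95r_b and r_b = 1145.1.
Then r_s = 1145.1 - 57 = 1088.1 and Q = 1718.325 - 0.75(1145.1) = 859.5.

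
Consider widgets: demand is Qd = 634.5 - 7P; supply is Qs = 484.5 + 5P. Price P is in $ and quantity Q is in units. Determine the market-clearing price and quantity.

P* = 12.5, Q* = 547

Set Qd = Qs: 634.5 - 7P = 484.5 + 5P, so 150 = 12P and P* = 12.5.
Plugging P* into demand: Q* = 634.5 - 7(12.5) = 547.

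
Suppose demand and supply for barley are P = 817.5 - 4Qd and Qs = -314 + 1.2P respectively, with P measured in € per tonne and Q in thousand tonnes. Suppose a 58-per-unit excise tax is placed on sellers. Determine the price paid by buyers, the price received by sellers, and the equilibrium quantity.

In direct form, Qd = 204.375 - 0.25P.
Sellers keep P_s = P_b - 58 per unit, so supply in terms of the buyer price is Qs = -383.6 + 1.2P_b.
Equate demand and the shifted supply: 204.375 - 0.25P_b = -383.6 + 1.2P_b, giving 1.45P_b = 587.975, so P_b = 405.5.
Then P_s = 405.5 - 58 = 347.5 and Q = 204.375 - 0.25(405.5) = 103.

P_b = 405.5, P_s = 347.5, Q = 103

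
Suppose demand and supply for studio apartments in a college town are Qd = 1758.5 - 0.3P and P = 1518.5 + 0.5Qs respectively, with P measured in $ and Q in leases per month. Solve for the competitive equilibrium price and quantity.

P* = 2085, Q* = 1133

Rewriting in direct form: Qs = -3037 + 2P.
Set Qd = Qs: 1758.5 - 0.3P = -3037 + 2P, so 4795.5 = 2.3P and P* = 2085.
Then Q* = 1758.5 - 0.3(2085) = 1133.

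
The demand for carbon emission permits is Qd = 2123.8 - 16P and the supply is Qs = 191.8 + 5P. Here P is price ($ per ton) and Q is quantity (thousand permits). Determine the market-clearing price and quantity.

P* = 92, Q* = 651.8

At equilibrium Qd = Qs, so 2123.8 - 16P = 191.8 + 5P; collecting terms, 1932 = 21P and P* = 92.
Substitute back: Q* = 2123.8 - 16(92) = 651.8.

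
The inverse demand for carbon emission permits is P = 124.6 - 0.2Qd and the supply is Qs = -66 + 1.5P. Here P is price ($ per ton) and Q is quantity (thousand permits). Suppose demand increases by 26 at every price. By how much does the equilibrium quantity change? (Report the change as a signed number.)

Inverting to quantity form: Qd = 623 - 5P.
Set Qd = Qs: 623 - 5P = -66 + 1.5P, so 689 = 6.5P and P* = 106.
Substitute back: Q* = 623 - 5(106) = 93.
After the shift, demand is Qd = 649 - 5P.
Re-solving, 6.5P = 715 gives P = 110 and Q = 99.
ΔQ = 99 - 93 = 6.

ΔQ = 6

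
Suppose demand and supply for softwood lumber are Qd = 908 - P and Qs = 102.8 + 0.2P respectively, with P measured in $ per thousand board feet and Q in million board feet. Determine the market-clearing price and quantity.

P* = 671, Q* = 237

The market clears where 908 - P = 102.8 + 0.2P. Rearranging, 1.2P = 805.2, hence P* = 671.
From the demand curve, Q* = 908 - 671 = 237.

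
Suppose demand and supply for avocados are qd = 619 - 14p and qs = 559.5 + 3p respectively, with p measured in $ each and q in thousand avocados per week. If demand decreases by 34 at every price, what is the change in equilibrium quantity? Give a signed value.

At equilibrium qd = qs, so 619 - 14p = 559.5 + 3p; collecting terms, 59.5 = 17p and p* = 3.5.
Plugging p* into demand: q* = 619 - 14(3.5) = 570.
After the shift, demand is qd = 585 - 14p.
Re-solving, 17p = 25.5 gives p = 1.5 and q = 564.
Δq = 564 - 570 = -6.

Δq = -6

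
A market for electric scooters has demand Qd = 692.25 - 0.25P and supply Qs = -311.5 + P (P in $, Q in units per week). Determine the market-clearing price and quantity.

At equilibrium Qd = Qs, so 692.25 - 0.25P = -311.5 + P; collecting terms, 1003.75 = 1.25P and P* = 803.
From the demand curve, Q* = 692.25 - 0.25(803) = 491.5.

P* = 803, Q* = 491.5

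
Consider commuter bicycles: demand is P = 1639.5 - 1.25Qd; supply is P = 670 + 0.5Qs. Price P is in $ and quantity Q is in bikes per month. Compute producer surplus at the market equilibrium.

Producer surplus = 76729

Solving each curve for Q: Qd = 1311.6 - 0.8P and Qs = -1340 + 2P.
Equating demand and supply, 1311.6 - 0.8P = -1340 + 2P gives 2.8P = 2651.6, so P* = 947.
Plugging P* into demand: Q* = 1311.6 - 0.8(947) = 554.
Supply choke price (Qs = 0): P = 670. Producer surplus = ½ × (947 - 670) × 554 = 76729.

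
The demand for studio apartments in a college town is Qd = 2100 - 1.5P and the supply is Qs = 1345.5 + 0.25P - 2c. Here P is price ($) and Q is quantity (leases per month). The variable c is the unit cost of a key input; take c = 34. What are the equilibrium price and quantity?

P* = 470, Q* = 1395

With c = 34, supply is Qs = 1277.5 + 0.25P.
At equilibrium Qd = Qs, so 2100 - 1.5P = 1277.5 + 0.25P; collecting terms, 822.5 = 1.75P and P* = 470.
Substitute back: Q* = 2100 - 1.5(470) = 1395.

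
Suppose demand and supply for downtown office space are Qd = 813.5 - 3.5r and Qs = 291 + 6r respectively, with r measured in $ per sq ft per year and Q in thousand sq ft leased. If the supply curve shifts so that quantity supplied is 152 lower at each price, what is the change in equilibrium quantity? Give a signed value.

ΔQ = -56

Equating demand and supply, 813.5 - 3.5r = 291 + 6r gives 9.5r = 522.5, so r* = 55.
Substitute back: Q* = 813.5 - 3.5(55) = 621.
After the shift, supply is Qs = 139 + 6r.
Re-solving, 9.5r = 674.5 gives r = 71 and Q = 565.
ΔQ = 565 - 621 = -56.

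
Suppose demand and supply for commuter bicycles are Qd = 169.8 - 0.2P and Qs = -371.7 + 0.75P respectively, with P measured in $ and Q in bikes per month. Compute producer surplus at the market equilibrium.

The market clears where 169.8 - 0.2P = -371.7 + 0.75P. Rearranging, 0.95P = 541.5, hence P* = 570.
Plugging P* into demand: Q* = 169.8 - 0.2(570) = 55.8.
Supply choke price (Qs = 0): P = 495.6. Producer surplus = ½ × (570 - 495.6) × 55.8 = 2075.76.

Producer surplus = 2075.76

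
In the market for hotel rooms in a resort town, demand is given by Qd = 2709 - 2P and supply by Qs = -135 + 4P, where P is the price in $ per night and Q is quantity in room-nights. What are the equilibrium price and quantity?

P* = 474, Q* = 1761

Set Qd = Qs: 2709 - 2P = -135 + 4P, so 2844 = 6P and P* = 474.
Substitute back: Q* = 2709 - 2(474) = 1761.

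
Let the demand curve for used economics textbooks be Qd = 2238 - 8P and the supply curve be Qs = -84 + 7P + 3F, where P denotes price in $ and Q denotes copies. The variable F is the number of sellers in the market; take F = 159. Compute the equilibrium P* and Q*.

P* = 123, Q* = 1254

With F = 159, supply is Qs = 393 + 7P.
Equating demand and supply, 2238 - 8P = 393 + 7P gives 15P = 1845, so P* = 123.
Substitute back: Q* = 2238 - 8(123) = 1254.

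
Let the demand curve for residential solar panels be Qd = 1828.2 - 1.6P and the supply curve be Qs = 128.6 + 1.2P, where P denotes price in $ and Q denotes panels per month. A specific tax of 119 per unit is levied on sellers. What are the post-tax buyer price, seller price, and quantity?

P_b = 658, P_s = 539, Q = 775.4

With a tax of 119 on sellers, they supply based on the net price P_s = P_b - 119, so Qs = -14.2 + 1.2P_b.
Set Qd = Qs: 1828.2 - 1.6P_b = -14.2 + 1.2P_b, so 1842.4 = 2.8P_b and P_b = 658.
Then P_s = 658 - 119 = 539 and Q = 1828.2 - 1.6(658) = 775.4.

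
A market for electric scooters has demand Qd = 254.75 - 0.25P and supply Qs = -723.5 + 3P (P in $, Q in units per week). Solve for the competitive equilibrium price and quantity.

Set Qd = Qs: 254.75 - 0.25P = -723.5 + 3P, so 978.25 = 3.25P and P* = 301.
From the demand curve, Q* = 254.75 - 0.25(301) = 179.5.

P* = 301, Q* = 179.5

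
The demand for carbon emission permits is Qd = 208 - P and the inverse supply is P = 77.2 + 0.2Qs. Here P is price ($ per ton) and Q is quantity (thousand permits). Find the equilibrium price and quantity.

P* = 99, Q* = 109

Rewriting in direct form: Qs = -386 + 5P.
Set Qd = Qs: 208 - P = -386 + 5P, so 594 = 6P and P* = 99.
Substitute back: Q* = 208 - 99 = 109.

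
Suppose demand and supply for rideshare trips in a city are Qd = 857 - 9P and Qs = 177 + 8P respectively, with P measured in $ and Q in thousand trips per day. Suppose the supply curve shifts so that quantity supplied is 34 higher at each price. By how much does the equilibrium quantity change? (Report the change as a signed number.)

ΔQ = 18

The market clears where 857 - 9P = 177 + 8P. Rearranging, 17P = 680, hence P* = 40.
Plugging P* into demand: Q* = 857 - 9(40) = 497.
After the shift, supply is Qs = 211 + 8P.
New equilibrium: 646 = 17P, so P = 38 and Q = 515.
ΔQ = 515 - 497 = 18.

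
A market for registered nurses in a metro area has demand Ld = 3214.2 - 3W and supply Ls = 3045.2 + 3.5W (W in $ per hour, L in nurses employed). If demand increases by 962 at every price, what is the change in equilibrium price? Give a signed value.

Equating demand and supply, 3214.2 - 3W = 3045.2 + 3.5W gives 6.5W = 169, so W* = 26.
Plugging W* into demand: L* = 3214.2 - 3(26) = 3136.2.
After the shift, demand is Ld = 4176.2 - 3W.
Re-solving, 6.5W = 1131 gives W = 174 and L = 3654.2.
ΔW = 174 - 26 = 148.

ΔW = 148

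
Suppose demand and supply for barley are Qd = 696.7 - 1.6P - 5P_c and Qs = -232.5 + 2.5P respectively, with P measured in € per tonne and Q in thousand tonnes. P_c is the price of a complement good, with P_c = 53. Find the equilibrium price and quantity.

With P_c = 53, demand is Qd = 431.7 - 1.6P.
Equating demand and supply, 431.7 - 1.6P = -232.5 + 2.5P gives 4.1P = 664.2, so P* = 162.
Plugging P* into demand: Q* = 431.7 - 1.6(162) = 172.5.

P* = 162, Q* = 172.5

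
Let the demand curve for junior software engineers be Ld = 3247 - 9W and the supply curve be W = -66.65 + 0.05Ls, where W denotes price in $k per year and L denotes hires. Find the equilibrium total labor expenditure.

Total labor expenditure = 175098

Rewriting in direct form: Ls = 1333 + 20W.
Equating demand and supply, 3247 - 9W = 1333 + 20W gives 29W = 1914, so W* = 66.
Then L* = 3247 - 9(66) = 2653.
Total labor expenditure = W* × L* = 66 × 2653 = 175098.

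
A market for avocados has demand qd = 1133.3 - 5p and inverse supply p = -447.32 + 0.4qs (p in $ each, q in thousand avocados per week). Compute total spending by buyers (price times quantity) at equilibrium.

Inverting to quantity form: qs = 1118.3 + 2.5p.
The market clears where 1133.3 - 5p = 1118.3 + 2.5p. Rearranging, 7.5p = 15, hence p* = 2.
Then q* = 1133.3 - 5(2) = 1123.3.
Total spending by buyers = p* × q* = 2 × 1123.3 = 2246.6.

Total spending by buyers = 2246.6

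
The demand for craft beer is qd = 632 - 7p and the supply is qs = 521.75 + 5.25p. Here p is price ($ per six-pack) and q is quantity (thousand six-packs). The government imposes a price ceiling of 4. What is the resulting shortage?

Evaluating both curves at the ceiling price 4 gives qd = 604, qs = 542.75.
Shortage = qd - qs = 604 - 542.75 = 61.25.

Shortage = 61.25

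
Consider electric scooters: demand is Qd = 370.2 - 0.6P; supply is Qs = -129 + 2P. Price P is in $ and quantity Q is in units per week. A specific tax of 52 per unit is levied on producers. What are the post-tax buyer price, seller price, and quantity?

P_b = 232, P_s = 180, Q = 231

With a tax of 52 on producers, they supply based on the net price P_s = P_b - 52, so Qs = -233 + 2P_b.
Set Qd = Qs: 370.2 - 0.6P_b = -233 + 2P_b, so 603.2 = 2.6P_b and P_b = 232.
So P_s = 180 and the quantity traded is Q = 370.2 - 0.6(232) = 231.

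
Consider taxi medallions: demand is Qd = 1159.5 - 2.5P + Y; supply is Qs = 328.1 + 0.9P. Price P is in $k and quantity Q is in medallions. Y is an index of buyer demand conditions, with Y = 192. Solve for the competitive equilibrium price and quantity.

With Y = 192, demand is Qd = 1351.5 - 2.5P.
Equating demand and supply, 1351.5 - 2.5P = 328.1 + 0.9P gives 3.4P = 1023.4, so P* = 301.
Plugging P* into demand: Q* = 1351.5 - 2.5(301) = 599.

P* = 301, Q* = 599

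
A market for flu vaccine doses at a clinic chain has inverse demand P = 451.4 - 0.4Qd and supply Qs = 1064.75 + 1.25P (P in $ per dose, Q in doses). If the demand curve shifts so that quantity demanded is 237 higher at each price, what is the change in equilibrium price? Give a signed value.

In direct form, Qd = 1128.5 - 2.5P.
The market clears where 1128.5 - 2.5P = 1064.75 + 1.25P. Rearranging, 3.75P = 63.75, hence P* = 17.
Substitute back: Q* = 1128.5 - 2.5(17) = 1086.
After the shift, demand is Qd = 1365.5 - 2.5P.
New equilibrium: 300.75 = 3.75P, so P = 80.2 and Q = 1165.
ΔP = 80.2 - 17 = 63.2.

ΔP = 63.2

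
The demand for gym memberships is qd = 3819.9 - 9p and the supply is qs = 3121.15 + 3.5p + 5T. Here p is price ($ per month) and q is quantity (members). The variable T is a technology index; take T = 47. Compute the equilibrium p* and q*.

With T = 47, supply is qs = 3356.15 + 3.5p.
At equilibrium qd = qs, so 3819.9 - 9p = 3356.15 + 3.5p; collecting terms, 463.75 = 12.5p and p* = 37.1.
From the demand curve, q* = 3819.9 - 9(37.1) = 3486.

p* = 37.1, q* = 3486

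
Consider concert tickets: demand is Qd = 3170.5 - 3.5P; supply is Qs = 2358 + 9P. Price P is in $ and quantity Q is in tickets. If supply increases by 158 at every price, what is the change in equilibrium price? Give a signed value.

ΔP = -12.64

At equilibrium Qd = Qs, so 3170.5 - 3.5P = 2358 + 9P; collecting terms, 812.5 = 12.5P and P* = 65.
Plugging P* into demand: Q* = 3170.5 - 3.5(65) = 2943.
After the shift, supply is Qs = 2516 + 9P.
Re-solving, 12.5P = 654.5 gives P = 52.36 and Q = 2987.24.
ΔP = 52.36 - 65 = -12.64.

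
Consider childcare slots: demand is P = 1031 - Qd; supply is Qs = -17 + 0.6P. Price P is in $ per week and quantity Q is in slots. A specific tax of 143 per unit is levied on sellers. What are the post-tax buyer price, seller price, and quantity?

P_b = 708.625, P_s = 565.625, Q = 322.375

Rewriting in direct form: Qd = 1031 - P.
The tax drives a wedge P_b - P_s = 143. Substituting P_s = P_b - 143 into supply: Qs = -102.8 + 0.6P_b.
Market clearing requires 1031 - P_b = -102.8 + 0.6P_b; hence 1133.8 = 1.6P_b and P_b = 708.625.
Then P_s = 708.625 - 143 = 565.625 and Q = 1031 - 708.625 = 322.375.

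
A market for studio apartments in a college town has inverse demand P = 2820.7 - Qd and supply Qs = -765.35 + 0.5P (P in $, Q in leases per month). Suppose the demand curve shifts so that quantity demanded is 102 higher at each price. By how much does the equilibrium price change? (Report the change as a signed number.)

ΔP = 68

In direct form, Qd = 2820.7 - P.
At equilibrium Qd = Qs, so 2820.7 - P = -765.35 + 0.5P; collecting terms, 3586.05 = 1.5P and P* = 2390.7.
From the demand curve, Q* = 2820.7 - 2390.7 = 430.
After the shift, demand is Qd = 2922.7 - P.
New equilibrium: 3688.05 = 1.5P, so P = 2458.7 and Q = 464.
ΔP = 2458.7 - 2390.7 = 68.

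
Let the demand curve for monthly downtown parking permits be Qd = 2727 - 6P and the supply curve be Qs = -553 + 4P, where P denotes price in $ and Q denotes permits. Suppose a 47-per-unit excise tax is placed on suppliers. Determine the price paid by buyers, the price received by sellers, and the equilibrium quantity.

Suppliers keep P_s = P_b - 47 per unit, so supply in terms of the buyer price is Qs = -741 + 4P_b.
Market clearing requires 2727 - 6P_b = -741 + 4P_b; hence 3468 = 10P_b and P_b = 346.8.
Then P_s = 346.8 - 47 = 299.8 and Q = 2727 - 6(346.8) = 646.2.

P_b = 346.8, P_s = 299.8, Q = 646.2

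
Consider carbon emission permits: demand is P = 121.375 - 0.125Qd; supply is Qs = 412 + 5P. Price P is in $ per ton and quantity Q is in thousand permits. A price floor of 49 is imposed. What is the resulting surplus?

Surplus = 78

Solving each curve for Q: Qd = 971 - 8P.
With P fixed at 49, quantity demanded is 579 and quantity supplied is 657.
Surplus = Qs - Qd = 657 - 579 = 78.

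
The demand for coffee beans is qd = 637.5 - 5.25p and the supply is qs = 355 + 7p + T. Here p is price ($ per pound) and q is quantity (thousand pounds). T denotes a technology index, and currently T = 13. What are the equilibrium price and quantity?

p* = 22, q* = 522

With T = 13, supply is qs = 368 + 7p.
Equating demand and supply, 637.5 - 5.25p = 368 + 7p gives 12.25p = 269.5, so p* = 22.
Then q* = 637.5 - 5.25(22) = 522.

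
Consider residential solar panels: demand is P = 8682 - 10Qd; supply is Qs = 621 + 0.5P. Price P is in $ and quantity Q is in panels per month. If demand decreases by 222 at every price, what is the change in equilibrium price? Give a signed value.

Solving each curve for Q: Qd = 868.2 - 0.1P.
The market clears where 868.2 - 0.1P = 621 + 0.5P. Rearranging, 0.6P = 247.2, hence P* = 412.
Then Q* = 868.2 - 0.1(412) = 827.
After the shift, demand is Qd = 646.2 - 0.1P.
The new intersection has 25.2 = 0.6P, i.e. P = 42, Q = 642.
ΔP = 42 - 412 = -370.

ΔP = -370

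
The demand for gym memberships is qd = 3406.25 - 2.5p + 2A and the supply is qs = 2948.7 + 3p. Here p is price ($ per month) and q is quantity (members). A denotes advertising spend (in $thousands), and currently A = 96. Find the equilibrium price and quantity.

With A = 96, demand is qd = 3598.25 - 2.5p.
Equating demand and supply, 3598.25 - 2.5p = 2948.7 + 3p gives 5.5p = 649.55, so p* = 118.1.
Plugging p* into demand: q* = 3598.25 - 2.5(118.1) = 3303.

p* = 118.1, q* = 3303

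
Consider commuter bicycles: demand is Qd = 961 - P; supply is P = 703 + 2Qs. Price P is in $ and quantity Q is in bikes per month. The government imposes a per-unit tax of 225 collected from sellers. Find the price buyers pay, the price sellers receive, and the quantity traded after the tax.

P_b = 950, P_s = 725, Q = 11

Inverting to quantity form: Qs = -351.5 + 0.5P.
Sellers keep P_s = P_b - 225 per unit, so supply in terms of the buyer price is Qs = -464 + 0.5P_b.
Market clearing requires 961 - P_b = -464 + 0.5P_b; hence 1425 = 1.5P_b and P_b = 950.
Then P_s = 950 - 225 = 725 and Q = 961 - 950 = 11.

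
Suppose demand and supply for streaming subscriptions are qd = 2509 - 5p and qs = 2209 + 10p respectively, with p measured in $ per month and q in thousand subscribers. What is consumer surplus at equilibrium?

Set qd = qs: 2509 - 5p = 2209 + 10p, so 300 = 15p and p* = 20.
Then q* = 2509 - 5(20) = 2409.
Demand choke price (qd = 0): p = 2509/5 = 501.8. Consumer surplus = ½ × (501.8 - 20) × 2409 = 580328.1.

Consumer surplus = 580328.1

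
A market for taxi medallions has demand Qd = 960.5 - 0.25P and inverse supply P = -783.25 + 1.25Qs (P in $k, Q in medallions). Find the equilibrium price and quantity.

P* = 318, Q* = 881

In direct form, Qs = 626.6 + 0.8P.
Set Qd = Qs: 960.5 - 0.25P = 626.6 + 0.8P, so 333.9 = 1.05P and P* = 318.
Plugging P* into demand: Q* = 960.5 - 0.25(318) = 881.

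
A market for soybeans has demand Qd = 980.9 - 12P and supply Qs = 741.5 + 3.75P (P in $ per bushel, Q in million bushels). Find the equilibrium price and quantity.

P* = 15.2, Q* = 798.5

Set Qd = Qs: 980.9 - 12P = 741.5 + 3.75P, so 239.4 = 15.75P and P* = 15.2.
Plugging P* into demand: Q* = 980.9 - 12(15.2) = 798.5.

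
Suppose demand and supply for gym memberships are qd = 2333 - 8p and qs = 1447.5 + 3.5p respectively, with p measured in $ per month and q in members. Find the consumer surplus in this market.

Equating demand and supply, 2333 - 8p = 1447.5 + 3.5p gives 11.5p = 885.5, so p* = 77.
Substitute back: q* = 2333 - 8(77) = 1717.
Demand choke price (qd = 0): p = 2333/8 = 291.625. Consumer surplus = ½ × (291.625 - 77) × 1717 = 184255.5625.

Consumer surplus = 184255.5625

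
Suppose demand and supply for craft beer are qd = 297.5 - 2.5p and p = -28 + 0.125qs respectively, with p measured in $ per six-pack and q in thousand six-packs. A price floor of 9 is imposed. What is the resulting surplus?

Solving each curve for q: qs = 224 + 8p.
At p = 9: qd = 275 and qs = 296.
Surplus = qs - qd = 296 - 275 = 21.

Surplus = 21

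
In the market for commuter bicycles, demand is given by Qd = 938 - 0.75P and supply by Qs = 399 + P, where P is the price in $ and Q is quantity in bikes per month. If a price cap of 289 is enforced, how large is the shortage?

Evaluating both curves at the ceiling price 289 gives Qd = 721.25, Qs = 688.
Shortage = Qd - Qs = 721.25 - 688 = 33.25.

Shortage = 33.25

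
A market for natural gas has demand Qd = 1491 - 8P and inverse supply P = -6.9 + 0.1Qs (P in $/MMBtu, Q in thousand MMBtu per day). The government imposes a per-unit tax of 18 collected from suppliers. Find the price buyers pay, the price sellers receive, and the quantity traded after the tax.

Inverting to quantity form: Qs = 69 + 10P.
The tax drives a wedge P_b - P_s = 18. Substituting P_s = P_b - 18 into supply: Qs = -111 + 10P_b.
Market clearing requires 1491 - 8P_b = -111 + 10P_b; hence 1602 = 18P_b and P_b = 89.
Then P_s = 89 - 18 = 71 and Q = 1491 - 8(89) = 779.

P_b = 89, P_s = 71, Q = 779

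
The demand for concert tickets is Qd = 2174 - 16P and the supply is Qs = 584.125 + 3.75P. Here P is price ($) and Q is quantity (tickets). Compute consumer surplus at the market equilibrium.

Set Qd = Qs: 2174 - 16P = 584.125 + 3.75P, so 1589.875 = 19.75P and P* = 80.5.
Plugging P* into demand: Q* = 2174 - 16(80.5) = 886.
Demand choke price (Qd = 0): P = 2174/16 = 135.875. Consumer surplus = ½ × (135.875 - 80.5) × 886 = 24531.125.

Consumer surplus = 24531.125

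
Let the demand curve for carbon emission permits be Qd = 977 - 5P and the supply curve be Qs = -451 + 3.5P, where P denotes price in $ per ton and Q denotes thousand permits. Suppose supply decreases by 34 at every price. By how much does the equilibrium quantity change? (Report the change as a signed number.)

ΔQ = -20

The market clears where 977 - 5P = -451 + 3.5P. Rearranging, 8.5P = 1428, hence P* = 168.
Substitute back: Q* = 977 - 5(168) = 137.
After the shift, supply is Qs = -485 + 3.5P.
The new intersection has 1462 = 8.5P, i.e. P = 172, Q = 117.
ΔQ = 117 - 137 = -20.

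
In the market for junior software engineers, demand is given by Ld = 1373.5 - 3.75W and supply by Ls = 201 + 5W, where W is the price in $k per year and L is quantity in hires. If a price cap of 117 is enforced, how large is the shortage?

At W = 117: Ld = 934.75 and Ls = 786.
Shortage = Ld - Ls = 934.75 - 786 = 148.75.

Shortage = 148.75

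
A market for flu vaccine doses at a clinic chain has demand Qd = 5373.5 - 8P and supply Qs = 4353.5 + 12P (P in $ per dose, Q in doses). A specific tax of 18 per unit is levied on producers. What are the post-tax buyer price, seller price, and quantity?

Producers keep P_s = P_b - 18 per unit, so supply in terms of the buyer price is Qs = 4137.5 + 12P_b.
Equate demand and the shifted supply: 5373.5 - 8P_b = 4137.5 + 12P_b, giving 20P_b = 1236, so P_b = 61.8.
So P_s = 43.8 and the quantity traded is Q = 5373.5 - 8(61.8) = 4879.1.

P_b = 61.8, P_s = 43.8, Q = 4879.1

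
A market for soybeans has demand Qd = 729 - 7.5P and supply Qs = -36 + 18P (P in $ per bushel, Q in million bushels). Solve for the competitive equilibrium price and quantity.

P* = 30, Q* = 504

The market clears where 729 - 7.5P = -36 + 18P. Rearranging, 25.5P = 765, hence P* = 30.
Substitute back: Q* = 729 - 7.5(30) = 504.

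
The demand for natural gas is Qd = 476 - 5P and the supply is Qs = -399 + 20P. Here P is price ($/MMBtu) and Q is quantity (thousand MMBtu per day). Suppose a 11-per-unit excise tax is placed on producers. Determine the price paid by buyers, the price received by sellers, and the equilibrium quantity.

The tax drives a wedge P_b - P_s = 11. Substituting P_s = P_b - 11 into supply: Qs = -619 + 20P_b.
Market clearing requires 476 - 5P_b = -619 + 20P_b; hence 1095 = 25P_b and P_b = 43.8.
So P_s = 32.8 and the quantity traded is Q = 476 - 5(43.8) = 257.

P_b = 43.8, P_s = 32.8, Q = 257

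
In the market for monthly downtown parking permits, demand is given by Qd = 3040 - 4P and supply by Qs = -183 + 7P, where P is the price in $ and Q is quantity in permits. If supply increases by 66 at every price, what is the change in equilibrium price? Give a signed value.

Equating demand and supply, 3040 - 4P = -183 + 7P gives 11P = 3223, so P* = 293.
Then Q* = 3040 - 4(293) = 1868.
After the shift, supply is Qs = -117 + 7P.
The new intersection has 3157 = 11P, i.e. P = 287, Q = 1892.
ΔP = 287 - 293 = -6.

ΔP = -6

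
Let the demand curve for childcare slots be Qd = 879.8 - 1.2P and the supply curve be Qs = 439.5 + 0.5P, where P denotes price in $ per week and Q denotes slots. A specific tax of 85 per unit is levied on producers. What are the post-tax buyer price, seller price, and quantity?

The tax drives a wedge P_b - P_s = 85. Substituting P_s = P_b - 85 into supply: Qs = 397 + 0.5P_b.
Market clearing requires 879.8 - 1.2P_b = 397 + 0.5P_b; hence 482.8 = 1.7P_b and P_b = 284.
So P_s = 199 and the quantity traded is Q = 879.8 - 1.2(284) = 539.

P_b = 284, P_s = 199, Q = 539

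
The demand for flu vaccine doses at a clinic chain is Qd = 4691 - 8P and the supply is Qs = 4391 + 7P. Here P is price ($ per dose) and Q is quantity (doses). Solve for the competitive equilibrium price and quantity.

P* = 20, Q* = 4531

At equilibrium Qd = Qs, so 4691 - 8P = 4391 + 7P; collecting terms, 300 = 15P and P* = 20.
Substitute back: Q* = 4691 - 8(20) = 4531.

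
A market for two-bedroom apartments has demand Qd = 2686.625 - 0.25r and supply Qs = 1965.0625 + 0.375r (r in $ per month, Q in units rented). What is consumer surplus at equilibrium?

Consumer surplus = 11500808

Equating demand and supply, 2686.625 - 0.25r = 1965.0625 + 0.375r gives 0.625r = 721.5625, so r* = 1154.5.
Plugging r* into demand: Q* = 2686.625 - 0.25(1154.5) = 2398.
Demand choke price (Qd = 0): r = 2686.625/0.25 = 10746.5. Consumer surplus = ½ × (10746.5 - 1154.5) × 2398 = 11500808.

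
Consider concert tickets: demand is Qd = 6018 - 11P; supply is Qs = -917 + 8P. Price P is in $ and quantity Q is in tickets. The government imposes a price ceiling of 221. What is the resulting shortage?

With P fixed at 221, quantity demanded is 3587 and quantity supplied is 851.
Shortage = Qd - Qs = 3587 - 851 = 2736.

Shortage = 2736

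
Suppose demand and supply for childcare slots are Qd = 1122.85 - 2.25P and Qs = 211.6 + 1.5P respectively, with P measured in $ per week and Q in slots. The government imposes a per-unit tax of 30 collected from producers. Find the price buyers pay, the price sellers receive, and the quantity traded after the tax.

The tax drives a wedge P_b - P_s = 30. Substituting P_s = P_b - 30 into supply: Qs = 166.6 + 1.5P_b.
Market clearing requires 1122.85 - 2.25P_b = 166.6 + 1.5P_b; hence 956.25 = 3.75P_b and P_b = 255.
Then P_s = 255 - 30 = 225 and Q = 1122.85 - 2.25(255) = 549.1.

P_b = 255, P_s = 225, Q = 549.1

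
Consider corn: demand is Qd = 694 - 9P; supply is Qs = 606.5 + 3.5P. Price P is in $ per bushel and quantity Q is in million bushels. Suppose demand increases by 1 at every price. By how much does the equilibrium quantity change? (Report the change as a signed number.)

Set Qd = Qs: 694 - 9P = 606.5 + 3.5P, so 87.5 = 12.5P and P* = 7.
Plugging P* into demand: Q* = 694 - 9(7) = 631.
After the shift, demand is Qd = 695 - 9P.
The new intersection has 88.5 = 12.5P, i.e. P = 7.08, Q = 631.28.
ΔQ = 631.28 - 631 = 0.28.

ΔQ = 0.28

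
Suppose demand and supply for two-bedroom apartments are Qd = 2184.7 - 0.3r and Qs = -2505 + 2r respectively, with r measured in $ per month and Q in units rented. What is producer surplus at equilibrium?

Set Qd = Qs: 2184.7 - 0.3r = -2505 + 2r, so 4689.7 = 2.3r and r* = 2039.
From the demand curve, Q* = 2184.7 - 0.3(2039) = 1573.
Supply choke price (Qs = 0): r = 1252.5. Producer surplus = ½ × (2039 - 1252.5) × 1573 = 618582.25.

Producer surplus = 618582.25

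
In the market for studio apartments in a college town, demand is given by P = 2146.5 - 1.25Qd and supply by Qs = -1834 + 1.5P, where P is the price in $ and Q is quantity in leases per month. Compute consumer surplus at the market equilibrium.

Consumer surplus = 145202.5

Rewriting in direct form: Qd = 1717.2 - 0.8P.
At equilibrium Qd = Qs, so 1717.2 - 0.8P = -1834 + 1.5P; collecting terms, 3551.2 = 2.3P and P* = 1544.
From the demand curve, Q* = 1717.2 - 0.8(1544) = 482.
Demand choke price (Qd = 0): P = 1717.2/0.8 = 2146.5. Consumer surplus = ½ × (2146.5 - 1544) × 482 = 145202.5.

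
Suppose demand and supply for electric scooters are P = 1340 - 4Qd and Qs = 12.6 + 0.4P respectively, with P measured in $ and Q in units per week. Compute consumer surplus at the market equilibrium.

Consumer surplus = 89042

Solving each curve for Q: Qd = 335 - 0.25P.
At equilibrium Qd = Qs, so 335 - 0.25P = 12.6 + 0.4P; collecting terms, 322.4 = 0.65P and P* = 496.
Then Q* = 335 - 0.25(496) = 211.
Demand choke price (Qd = 0): P = 335/0.25 = 1340. Consumer surplus = ½ × (1340 - 496) × 211 = 89042.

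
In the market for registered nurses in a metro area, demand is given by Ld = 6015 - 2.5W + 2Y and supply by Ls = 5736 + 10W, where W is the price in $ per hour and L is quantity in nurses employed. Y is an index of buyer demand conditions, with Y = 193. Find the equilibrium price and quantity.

W* = 53.2, L* = 6268

With Y = 193, demand is Ld = 6401 - 2.5W.
Set Ld = Ls: 6401 - 2.5W = 5736 + 10W, so 665 = 12.5W and W* = 53.2.
Substitute back: L* = 6401 - 2.5(53.2) = 6268.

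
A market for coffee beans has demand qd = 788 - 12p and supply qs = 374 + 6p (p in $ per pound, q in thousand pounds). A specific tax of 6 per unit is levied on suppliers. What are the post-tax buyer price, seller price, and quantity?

With a tax of 6 on suppliers, they supply based on the net price p_s = p_b - 6, so qs = 338 + 6p_b.
Equate demand and the shifted supply: 788 - 12p_b = 338 + 6p_b, giving 18p_b = 450, so p_b = 25.
Then p_s = 25 - 6 = 19 and q = 788 - 12(25) = 488.

p_b = 25, p_s = 19, q = 488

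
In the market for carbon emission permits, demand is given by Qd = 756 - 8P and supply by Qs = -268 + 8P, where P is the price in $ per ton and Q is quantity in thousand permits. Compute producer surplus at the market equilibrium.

Set Qd = Qs: 756 - 8P = -268 + 8P, so 1024 = 16P and P* = 64.
Substitute back: Q* = 756 - 8(64) = 244.
Supply choke price (Qs = 0): P = 33.5. Producer surplus = ½ × (64 - 33.5) × 244 = 3721.

Producer surplus = 3721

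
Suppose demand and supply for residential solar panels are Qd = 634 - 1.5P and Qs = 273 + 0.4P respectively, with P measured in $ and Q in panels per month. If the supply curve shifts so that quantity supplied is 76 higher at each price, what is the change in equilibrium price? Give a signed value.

The market clears where 634 - 1.5P = 273 + 0.4P. Rearranging, 1.9P = 361, hence P* = 190.
Plugging P* into demand: Q* = 634 - 1.5(190) = 349.
After the shift, supply is Qs = 349 + 0.4P.
Re-solving, 1.9P = 285 gives P = 150 and Q = 409.
ΔP = 150 - 190 = -40.

ΔP = -40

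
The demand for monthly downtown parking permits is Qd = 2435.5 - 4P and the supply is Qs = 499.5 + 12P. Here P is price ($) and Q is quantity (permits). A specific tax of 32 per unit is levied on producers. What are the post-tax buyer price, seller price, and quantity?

P_b = 145, P_s = 113, Q = 1855.5

With a tax of 32 on producers, they supply based on the net price P_s = P_b - 32, so Qs = 115.5 + 12P_b.
Equate demand and the shifted supply: 2435.5 - 4P_b = 115.5 + 12P_b, giving 16P_b = 2320, so P_b = 145.
Then P_s = 145 - 32 = 113 and Q = 2435.5 - 4(145) = 1855.5.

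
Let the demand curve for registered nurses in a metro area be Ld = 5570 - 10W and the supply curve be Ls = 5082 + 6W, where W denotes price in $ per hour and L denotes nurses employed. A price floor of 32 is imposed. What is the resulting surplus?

Surplus = 24

At W = 32: Ld = 5250 and Ls = 5274.
Surplus = Ls - Ld = 5274 - 5250 = 24.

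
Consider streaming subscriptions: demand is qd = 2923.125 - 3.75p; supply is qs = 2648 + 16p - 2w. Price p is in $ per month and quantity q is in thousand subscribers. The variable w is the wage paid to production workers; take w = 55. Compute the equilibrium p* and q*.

With w = 55, supply is qs = 2538 + 16p.
Equating demand and supply, 2923.125 - 3.75p = 2538 + 16p gives 19.75p = 385.125, so p* = 19.5.
Then q* = 2923.125 - 3.75(19.5) = 2850.

p* = 19.5, q* = 2850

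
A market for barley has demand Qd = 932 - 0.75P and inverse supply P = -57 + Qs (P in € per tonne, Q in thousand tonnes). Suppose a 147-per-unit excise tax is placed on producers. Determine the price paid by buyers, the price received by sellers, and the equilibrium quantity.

Rewriting in direct form: Qs = 57 + P.
Producers keep P_s = P_b - 147 per unit, so supply in terms of the buyer price is Qs = -90 + P_b.
Set Qd = Qs: 932 - 0.75P_b = -90 + P_b, so 1022 = 1.75P_b and P_b = 584.
Then P_s = 584 - 147 = 437 and Q = 932 - 0.75(584) = 494.

P_b = 584, P_s = 437, Q = 494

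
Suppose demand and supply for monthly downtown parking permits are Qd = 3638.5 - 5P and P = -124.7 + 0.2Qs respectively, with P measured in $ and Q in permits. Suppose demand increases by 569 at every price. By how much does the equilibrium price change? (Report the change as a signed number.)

ΔP = 56.9

In direct form, Qs = 623.5 + 5P.
At equilibrium Qd = Qs, so 3638.5 - 5P = 623.5 + 5P; collecting terms, 3015 = 10P and P* = 301.5.
Then Q* = 3638.5 - 5(301.5) = 2131.
After the shift, demand is Qd = 4207.5 - 5P.
Re-solving, 10P = 3584 gives P = 358.4 and Q = 2415.5.
ΔP = 358.4 - 301.5 = 56.9.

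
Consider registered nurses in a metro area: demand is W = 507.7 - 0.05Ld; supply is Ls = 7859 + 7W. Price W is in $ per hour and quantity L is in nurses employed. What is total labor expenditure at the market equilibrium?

In direct form, Ld = 10154 - 20W.
At equilibrium Ld = Ls, so 10154 - 20W = 7859 + 7W; collecting terms, 2295 = 27W and W* = 85.
Substitute back: L* = 10154 - 20(85) = 8454.
Total labor expenditure = W* × L* = 85 × 8454 = 718590.

Total labor expenditure = 718590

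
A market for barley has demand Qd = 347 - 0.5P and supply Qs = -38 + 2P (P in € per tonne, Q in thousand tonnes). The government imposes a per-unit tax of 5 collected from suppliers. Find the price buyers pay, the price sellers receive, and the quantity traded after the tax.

P_b = 158, P_s = 153, Q = 268

Suppliers keep P_s = P_b - 5 per unit, so supply in terms of the buyer price is Qs = -48 + 2P_b.
Market clearing requires 347 - 0.5P_b = -48 + 2P_b; hence 395 = 2.5P_b and P_b = 158.
Then P_s = 158 - 5 = 153 and Q = 347 - 0.5(158) = 268.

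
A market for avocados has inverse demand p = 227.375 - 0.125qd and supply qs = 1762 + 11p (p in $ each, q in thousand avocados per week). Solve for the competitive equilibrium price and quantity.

p* = 3, q* = 1795

Inverting to quantity form: qd = 1819 - 8p.
Set qd = qs: 1819 - 8p = 1762 + 11p, so 57 = 19p and p* = 3.
Plugging p* into demand: q* = 1819 - 8(3) = 1795.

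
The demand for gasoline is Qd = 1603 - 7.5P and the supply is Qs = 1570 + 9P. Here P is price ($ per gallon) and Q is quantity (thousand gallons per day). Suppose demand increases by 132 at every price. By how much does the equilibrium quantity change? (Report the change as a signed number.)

ΔQ = 72

At equilibrium Qd = Qs, so 1603 - 7.5P = 1570 + 9P; collecting terms, 33 = 16.5P and P* = 2.
Then Q* = 1603 - 7.5(2) = 1588.
After the shift, demand is Qd = 1735 - 7.5P.
The new intersection has 165 = 16.5P, i.e. P = 10, Q = 1660.
ΔQ = 1660 - 1588 = 72.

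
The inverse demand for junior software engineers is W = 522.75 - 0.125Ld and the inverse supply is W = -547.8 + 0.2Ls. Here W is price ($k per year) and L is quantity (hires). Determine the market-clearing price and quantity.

Solving each curve for L: Ld = 4182 - 8W and Ls = 2739 + 5W.
At equilibrium Ld = Ls, so 4182 - 8W = 2739 + 5W; collecting terms, 1443 = 13W and W* = 111.
From the demand curve, L* = 4182 - 8(111) = 3294.

W* = 111, L* = 3294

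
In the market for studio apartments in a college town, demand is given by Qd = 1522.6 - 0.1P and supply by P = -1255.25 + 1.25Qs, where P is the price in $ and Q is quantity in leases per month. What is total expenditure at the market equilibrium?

Total expenditure = 843840

Inverting to quantity form: Qs = 1004.2 + 0.8P.
At equilibrium Qd = Qs, so 1522.6 - 0.1P = 1004.2 + 0.8P; collecting terms, 518.4 = 0.9P and P* = 576.
Substitute back: Q* = 1522.6 - 0.1(576) = 1465.
Total expenditure = P* × Q* = 576 × 1465 = 843840.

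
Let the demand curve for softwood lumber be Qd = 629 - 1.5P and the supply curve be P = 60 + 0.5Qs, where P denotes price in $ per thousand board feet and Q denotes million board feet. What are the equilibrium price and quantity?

Rewriting in direct form: Qs = -120 + 2P.
Equating demand and supply, 629 - 1.5P = -120 + 2P gives 3.5P = 749, so P* = 214.
Then Q* = 629 - 1.5(214) = 308.

P* = 214, Q* = 308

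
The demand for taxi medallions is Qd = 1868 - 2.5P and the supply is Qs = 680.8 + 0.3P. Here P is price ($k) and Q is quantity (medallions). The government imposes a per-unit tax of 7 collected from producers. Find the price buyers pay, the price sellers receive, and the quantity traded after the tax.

Producers keep P_s = P_b - 7 per unit, so supply in terms of the buyer price is Qs = 678.7 + 0.3P_b.
Equate demand and the shifted supply: 1868 - 2.5P_b = 678.7 + 0.3P_b, giving 2.8P_b = 1189.3, so P_b = 424.75.
Then P_s = 424.75 - 7 = 417.75 and Q = 1868 - 2.5(424.75) = 806.125.

P_b = 424.75, P_s = 417.75, Q = 806.125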